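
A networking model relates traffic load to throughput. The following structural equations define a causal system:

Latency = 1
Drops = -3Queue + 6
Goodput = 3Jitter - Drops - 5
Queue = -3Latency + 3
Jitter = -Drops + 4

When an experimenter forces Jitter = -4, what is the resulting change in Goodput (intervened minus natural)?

Intervening sets Jitter = -4 and removes its equation (Jitter = -Drops + 4).
Queue = -3Latency + 3  [with Latency=1]  = 0
Drops = -3Queue + 6  [with Queue=0]  = 6
Goodput = 3Jitter - Drops - 5  [with Jitter=-4, Drops=6]  = -23
Without intervention: Queue = -3Latency + 3  [with Latency=1]  = 0; Drops = -3Queue + 6  [with Queue=0]  = 6; Jitter = -Drops + 4  [with Drops=6]  = -2; Goodput = 3Jitter - Drops - 5  [with Jitter=-2, Drops=6]  = -17.
Change = -23 − (-17) = -6.

-6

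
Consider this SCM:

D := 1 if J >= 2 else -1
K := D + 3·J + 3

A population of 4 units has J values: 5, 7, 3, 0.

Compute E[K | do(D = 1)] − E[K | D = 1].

do(D=1) breaks D's dependence on J. With D=1 fixed, K across the units is 19, 25, 13, 4, mean 15.25.
Observing D=1 restricts to units where D's equation naturally yields 1: J ∈ {5, 7, 3}. In that subpopulation K = 19, 25, 13, mean 19.
Difference = 15.25 − 19 = -3.75.

-3.75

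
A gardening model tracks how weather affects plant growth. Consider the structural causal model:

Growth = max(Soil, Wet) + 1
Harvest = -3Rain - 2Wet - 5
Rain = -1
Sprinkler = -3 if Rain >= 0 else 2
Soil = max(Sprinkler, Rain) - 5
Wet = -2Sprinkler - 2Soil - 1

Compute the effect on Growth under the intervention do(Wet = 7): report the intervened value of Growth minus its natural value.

Intervening sets Wet = 7 and removes its equation (Wet = -2Sprinkler - 2Soil - 1).
Sprinkler = -3 if Rain >= 0 else 2  [with Rain=-1]  = 2
Soil = max(Sprinkler, Rain) - 5  [with Sprinkler=2, Rain=-1]  = -3
Growth = max(Soil, Wet) + 1  [with Soil=-3, Wet=7]  = 8
Without intervention: Sprinkler = -3 if Rain >= 0 else 2  [with Rain=-1]  = 2; Soil = max(Sprinkler, Rain) - 5  [with Sprinkler=2, Rain=-1]  = -3; Wet = -2Sprinkler - 2Soil - 1  [with Sprinkler=2, Soil=-3]  = 1; Growth = max(Soil, Wet) + 1  [with Soil=-3, Wet=1]  = 2.
Change = 8 − 2 = 6.

6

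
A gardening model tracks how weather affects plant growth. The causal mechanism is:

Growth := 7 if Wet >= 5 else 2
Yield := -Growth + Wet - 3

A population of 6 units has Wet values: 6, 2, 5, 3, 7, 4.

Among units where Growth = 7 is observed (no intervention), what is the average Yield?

-4

Observing Growth=7 restricts to units where Growth's equation naturally yields 7: Wet ∈ {6, 5, 7}. In that subpopulation Yield = -4, -5, -3, mean -4.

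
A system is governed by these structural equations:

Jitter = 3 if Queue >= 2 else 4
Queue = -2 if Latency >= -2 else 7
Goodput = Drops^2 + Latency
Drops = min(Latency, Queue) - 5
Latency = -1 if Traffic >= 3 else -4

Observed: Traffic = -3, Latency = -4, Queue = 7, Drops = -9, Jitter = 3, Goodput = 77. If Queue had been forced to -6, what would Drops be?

-11

The intervention breaks the incoming arrows to Queue: Queue = -2 if Latency >= -2 else 7 no longer applies, and Queue = -6.
Latency = -1 if Traffic >= 3 else -4  [with Traffic=-3]  = -4
Drops = min(Latency, Queue) - 5  [with Latency=-4, Queue=-6]  = -11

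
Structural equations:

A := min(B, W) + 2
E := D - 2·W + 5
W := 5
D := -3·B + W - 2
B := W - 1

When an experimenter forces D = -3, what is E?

The intervention breaks the incoming arrows to D: D := -3·B + W - 2 no longer applies, and D = -3.
E = D - 2·W + 5  [with D=-3, W=5]  = -8

-8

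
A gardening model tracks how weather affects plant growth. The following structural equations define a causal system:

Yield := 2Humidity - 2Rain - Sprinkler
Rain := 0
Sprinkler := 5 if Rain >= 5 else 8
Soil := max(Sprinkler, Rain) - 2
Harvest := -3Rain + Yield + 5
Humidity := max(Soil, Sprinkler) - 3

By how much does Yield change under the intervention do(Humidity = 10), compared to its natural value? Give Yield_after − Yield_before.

10

Intervening sets Humidity = 10 and removes its equation (Humidity := max(Soil, Sprinkler) - 3).
Sprinkler = 5 if Rain >= 5 else 8  [with Rain=0]  = 8
Yield = 2Humidity - 2Rain - Sprinkler  [with Humidity=10, Rain=0, Sprinkler=8]  = 12
Without intervention: Sprinkler = 5 if Rain >= 5 else 8  [with Rain=0]  = 8; Soil = max(Sprinkler, Rain) - 2  [with Sprinkler=8, Rain=0]  = 6; Humidity = max(Soil, Sprinkler) - 3  [with Soil=6, Sprinkler=8]  = 5; Yield = 2Humidity - 2Rain - Sprinkler  [with Humidity=5, Rain=0, Sprinkler=8]  = 2.
Change = 12 − 2 = 10.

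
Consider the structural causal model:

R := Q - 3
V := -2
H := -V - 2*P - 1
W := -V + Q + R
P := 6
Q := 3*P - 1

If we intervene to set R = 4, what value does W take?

23

Under do(R=4), the mechanism R := Q - 3 is discarded; R is fixed at 4.
Q = 3*P - 1  [with P=6]  = 17
W = -V + Q + R  [with V=-2, Q=17, R=4]  = 23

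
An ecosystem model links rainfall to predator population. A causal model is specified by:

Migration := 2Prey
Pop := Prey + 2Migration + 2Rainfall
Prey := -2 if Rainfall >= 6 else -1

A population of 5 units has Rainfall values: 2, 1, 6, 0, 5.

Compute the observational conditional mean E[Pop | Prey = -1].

-1

Conditioning on Prey=-1 selects the 4 unit(s) with Rainfall ∈ {2, 1, 0, 5}. Their Pop values: -1, -3, -5, 5. Mean = -1.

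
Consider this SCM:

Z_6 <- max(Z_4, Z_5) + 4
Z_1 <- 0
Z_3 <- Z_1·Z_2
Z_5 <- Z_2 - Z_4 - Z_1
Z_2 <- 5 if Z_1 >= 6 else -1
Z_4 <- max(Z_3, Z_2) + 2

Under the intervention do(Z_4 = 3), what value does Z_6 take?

Under do(Z_4=3), the mechanism Z_4 <- max(Z_3, Z_2) + 2 is discarded; Z_4 is fixed at 3.
Z_2 = 5 if Z_1 >= 6 else -1  [with Z_1=0]  = -1
Z_5 = Z_2 - Z_4 - Z_1  [with Z_2=-1, Z_4=3, Z_1=0]  = -4
Z_6 = max(Z_4, Z_5) + 4  [with Z_4=3, Z_5=-4]  = 7

7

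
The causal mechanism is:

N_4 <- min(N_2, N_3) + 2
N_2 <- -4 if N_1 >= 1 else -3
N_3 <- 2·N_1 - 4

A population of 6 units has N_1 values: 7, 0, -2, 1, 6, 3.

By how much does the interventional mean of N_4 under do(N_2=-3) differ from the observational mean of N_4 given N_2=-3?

2

The intervention sets N_2=-3 in all 6 units regardless of N_1. Recomputing N_4 per unit gives -1, -2, -6, -1, -1, -1; average -2.
Conditioning on N_2=-3 selects the 2 unit(s) with N_1 ∈ {0, -2}. Their N_4 values: -2, -6. Mean = -4.
Difference = -2 − (-4) = 2.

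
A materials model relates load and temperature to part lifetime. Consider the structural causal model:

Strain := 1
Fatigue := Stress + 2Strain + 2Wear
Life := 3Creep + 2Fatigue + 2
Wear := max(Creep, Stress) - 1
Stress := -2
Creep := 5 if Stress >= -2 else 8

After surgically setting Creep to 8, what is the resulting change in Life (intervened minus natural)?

21

The intervention breaks the incoming arrows to Creep: Creep := 5 if Stress >= -2 else 8 no longer applies, and Creep = 8.
Wear = max(Creep, Stress) - 1  [with Creep=8, Stress=-2]  = 7
Fatigue = Stress + 2Strain + 2Wear  [with Stress=-2, Strain=1, Wear=7]  = 14
Life = 3Creep + 2Fatigue + 2  [with Creep=8, Fatigue=14]  = 54
Without intervention: Creep = 5 if Stress >= -2 else 8  [with Stress=-2]  = 5; Wear = max(Creep, Stress) - 1  [with Creep=5, Stress=-2]  = 4; Fatigue = Stress + 2Strain + 2Wear  [with Stress=-2, Strain=1, Wear=4]  = 8; Life = 3Creep + 2Fatigue + 2  [with Creep=5, Fatigue=8]  = 33.
Change = 54 − 33 = 21.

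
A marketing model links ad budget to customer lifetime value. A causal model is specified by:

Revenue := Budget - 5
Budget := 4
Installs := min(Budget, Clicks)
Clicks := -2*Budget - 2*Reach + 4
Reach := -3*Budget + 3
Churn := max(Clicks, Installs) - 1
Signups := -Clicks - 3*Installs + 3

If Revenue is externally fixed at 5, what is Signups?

-23

The intervention breaks the incoming arrows to Revenue: Revenue := Budget - 5 no longer applies, and Revenue = 5.
Signups is not downstream of the intervention, so its value is determined by the original equations.
Reach = -3*Budget + 3  [with Budget=4]  = -9
Clicks = -2*Budget - 2*Reach + 4  [with Budget=4, Reach=-9]  = 14
Installs = min(Budget, Clicks)  [with Budget=4, Clicks=14]  = 4
Signups = -Clicks - 3*Installs + 3  [with Clicks=14, Installs=4]  = -23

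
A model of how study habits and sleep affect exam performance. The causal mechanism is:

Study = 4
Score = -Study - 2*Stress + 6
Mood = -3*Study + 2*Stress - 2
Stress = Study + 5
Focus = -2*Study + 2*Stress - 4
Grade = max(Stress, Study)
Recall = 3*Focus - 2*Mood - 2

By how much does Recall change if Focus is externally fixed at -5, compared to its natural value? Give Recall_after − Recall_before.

The intervention breaks the incoming arrows to Focus: Focus = -2*Study + 2*Stress - 4 no longer applies, and Focus = -5.
Stress = Study + 5  [with Study=4]  = 9
Mood = -3*Study + 2*Stress - 2  [with Study=4, Stress=9]  = 4
Recall = 3*Focus - 2*Mood - 2  [with Focus=-5, Mood=4]  = -25
Without intervention: Stress = Study + 5  [with Study=4]  = 9; Focus = -2*Study + 2*Stress - 4  [with Study=4, Stress=9]  = 6; Mood = -3*Study + 2*Stress - 2  [with Study=4, Stress=9]  = 4; Recall = 3*Focus - 2*Mood - 2  [with Focus=6, Mood=4]  = 8.
Change = -25 − 8 = -33.

-33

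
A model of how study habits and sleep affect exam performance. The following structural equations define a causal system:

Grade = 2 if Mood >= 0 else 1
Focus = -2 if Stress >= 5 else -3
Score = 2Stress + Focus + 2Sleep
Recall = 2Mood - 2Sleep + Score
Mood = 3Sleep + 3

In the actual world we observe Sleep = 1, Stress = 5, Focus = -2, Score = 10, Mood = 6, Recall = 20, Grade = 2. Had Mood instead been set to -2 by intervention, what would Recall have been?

The intervention breaks the incoming arrows to Mood: Mood = 3Sleep + 3 no longer applies, and Mood = -2.
Focus = -2 if Stress >= 5 else -3  [with Stress=5]  = -2
Score = 2Stress + Focus + 2Sleep  [with Stress=5, Focus=-2, Sleep=1]  = 10
Recall = 2Mood - 2Sleep + Score  [with Mood=-2, Sleep=1, Score=10]  = 4

4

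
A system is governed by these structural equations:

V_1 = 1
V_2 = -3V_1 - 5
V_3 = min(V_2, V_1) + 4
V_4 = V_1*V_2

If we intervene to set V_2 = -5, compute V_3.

The intervention breaks the incoming arrows to V_2: V_2 = -3V_1 - 5 no longer applies, and V_2 = -5.
V_3 = min(V_2, V_1) + 4  [with V_2=-5, V_1=1]  = -1

-1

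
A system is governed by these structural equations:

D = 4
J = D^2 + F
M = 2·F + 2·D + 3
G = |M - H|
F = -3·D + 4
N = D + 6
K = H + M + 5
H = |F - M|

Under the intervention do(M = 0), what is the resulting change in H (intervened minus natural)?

The intervention breaks the incoming arrows to M: M = 2·F + 2·D + 3 no longer applies, and M = 0.
F = -3·D + 4  [with D=4]  = -8
H = |F - M|  [with F=-8, M=0]  = 8
Without intervention: F = -3·D + 4  [with D=4]  = -8; M = 2·F + 2·D + 3  [with F=-8, D=4]  = -5; H = |F - M|  [with F=-8, M=-5]  = 3.
Change = 8 − 3 = 5.

5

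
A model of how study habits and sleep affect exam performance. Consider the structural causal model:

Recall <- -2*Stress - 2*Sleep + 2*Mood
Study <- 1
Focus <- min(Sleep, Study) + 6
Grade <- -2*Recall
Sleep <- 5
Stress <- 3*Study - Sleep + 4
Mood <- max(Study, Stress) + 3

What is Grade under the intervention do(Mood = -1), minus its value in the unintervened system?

Under do(Mood=-1), the mechanism Mood <- max(Study, Stress) + 3 is discarded; Mood is fixed at -1.
Stress = 3*Study - Sleep + 4  [with Study=1, Sleep=5]  = 2
Recall = -2*Stress - 2*Sleep + 2*Mood  [with Stress=2, Sleep=5, Mood=-1]  = -16
Grade = -2*Recall  [with Recall=-16]  = 32
Without intervention: Stress = 3*Study - Sleep + 4  [with Study=1, Sleep=5]  = 2; Mood = max(Study, Stress) + 3  [with Study=1, Stress=2]  = 5; Recall = -2*Stress - 2*Sleep + 2*Mood  [with Stress=2, Sleep=5, Mood=5]  = -4; Grade = -2*Recall  [with Recall=-4]  = 8.
Change = 32 − 8 = 24.

24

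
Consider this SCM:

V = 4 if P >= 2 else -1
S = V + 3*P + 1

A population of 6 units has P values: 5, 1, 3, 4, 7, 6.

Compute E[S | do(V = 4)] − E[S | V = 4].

Under do(V=4), V's equation is replaced by V=4 for every unit. Per-unit S: 20, 8, 14, 17, 26, 23. Mean = 18.
Observing V=4 restricts to units where V's equation naturally yields 4: P ∈ {5, 3, 4, 7, 6}. In that subpopulation S = 20, 14, 17, 26, 23, mean 20.
Difference = 18 − 20 = -2.

-2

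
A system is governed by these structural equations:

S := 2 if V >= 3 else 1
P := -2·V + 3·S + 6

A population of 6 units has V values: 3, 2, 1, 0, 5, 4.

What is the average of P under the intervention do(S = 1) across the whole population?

do(S=1) breaks S's dependence on V. With S=1 fixed, P across the units is 3, 5, 7, 9, -1, 1, mean 4.

4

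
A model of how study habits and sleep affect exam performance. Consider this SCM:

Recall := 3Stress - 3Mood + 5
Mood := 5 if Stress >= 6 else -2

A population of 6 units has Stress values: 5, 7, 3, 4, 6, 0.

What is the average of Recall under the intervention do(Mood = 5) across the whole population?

2.5

The intervention sets Mood=5 in all 6 units regardless of Stress. Recomputing Recall per unit gives 5, 11, -1, 2, 8, -10; average 2.5.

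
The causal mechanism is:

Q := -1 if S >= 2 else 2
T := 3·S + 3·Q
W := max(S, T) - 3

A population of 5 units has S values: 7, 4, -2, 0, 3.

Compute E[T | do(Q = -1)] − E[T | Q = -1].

The intervention sets Q=-1 in all 5 units regardless of S. Recomputing T per unit gives 18, 9, -9, -3, 6; average 4.2.
Observing Q=-1 restricts to units where Q's equation naturally yields -1: S ∈ {7, 4, 3}. In that subpopulation T = 18, 9, 6, mean 11.
Difference = 4.2 − 11 = -6.8.

-6.8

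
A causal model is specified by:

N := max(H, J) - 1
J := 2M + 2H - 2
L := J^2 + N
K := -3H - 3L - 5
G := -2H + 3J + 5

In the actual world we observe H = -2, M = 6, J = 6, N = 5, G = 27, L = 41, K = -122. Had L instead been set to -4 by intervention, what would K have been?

13

Intervening sets L = -4 and removes its equation (L := J^2 + N).
K = -3H - 3L - 5  [with H=-2, L=-4]  = 13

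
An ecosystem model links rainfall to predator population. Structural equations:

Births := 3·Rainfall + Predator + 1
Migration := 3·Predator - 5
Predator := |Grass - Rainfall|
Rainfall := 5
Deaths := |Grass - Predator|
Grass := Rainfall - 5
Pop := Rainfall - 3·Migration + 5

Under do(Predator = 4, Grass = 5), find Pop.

The joint intervention fixes Predator = 4, Grass = 5, removing each variable's own equation.
Migration = 3·Predator - 5  [with Predator=4]  = 7
Pop = Rainfall - 3·Migration + 5  [with Rainfall=5, Migration=7]  = -11

-11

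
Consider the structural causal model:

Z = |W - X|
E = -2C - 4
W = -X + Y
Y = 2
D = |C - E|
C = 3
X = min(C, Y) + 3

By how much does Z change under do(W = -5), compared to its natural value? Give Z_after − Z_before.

Under do(W=-5), the mechanism W = -X + Y is discarded; W is fixed at -5.
X = min(C, Y) + 3  [with C=3, Y=2]  = 5
Z = |W - X|  [with W=-5, X=5]  = 10
Without intervention: X = min(C, Y) + 3  [with C=3, Y=2]  = 5; W = -X + Y  [with X=5, Y=2]  = -3; Z = |W - X|  [with W=-3, X=5]  = 8.
Change = 10 − 8 = 2.

2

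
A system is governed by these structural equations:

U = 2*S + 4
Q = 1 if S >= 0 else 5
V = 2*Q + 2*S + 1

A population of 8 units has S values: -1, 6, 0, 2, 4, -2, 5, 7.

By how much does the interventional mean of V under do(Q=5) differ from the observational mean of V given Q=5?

8.25

The intervention sets Q=5 in all 8 units regardless of S. Recomputing V per unit gives 9, 23, 11, 15, 19, 7, 21, 25; average 16.25.
Observing Q=5 restricts to units where Q's equation naturally yields 5: S ∈ {-1, -2}. In that subpopulation V = 9, 7, mean 8.
Difference = 16.25 − 8 = 8.25.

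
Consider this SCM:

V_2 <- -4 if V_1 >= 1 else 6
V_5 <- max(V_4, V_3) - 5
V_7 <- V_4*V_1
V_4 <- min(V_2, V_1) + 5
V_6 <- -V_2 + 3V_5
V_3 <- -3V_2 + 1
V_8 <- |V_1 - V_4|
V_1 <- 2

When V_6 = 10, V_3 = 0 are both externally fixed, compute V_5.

Under do(V_6 = 10, V_3 = 0), each intervened variable's structural equation is replaced by its fixed value.
V_2 = -4 if V_1 >= 1 else 6  [with V_1=2]  = -4
V_4 = min(V_2, V_1) + 5  [with V_2=-4, V_1=2]  = 1
V_5 = max(V_4, V_3) - 5  [with V_4=1, V_3=0]  = -4

-4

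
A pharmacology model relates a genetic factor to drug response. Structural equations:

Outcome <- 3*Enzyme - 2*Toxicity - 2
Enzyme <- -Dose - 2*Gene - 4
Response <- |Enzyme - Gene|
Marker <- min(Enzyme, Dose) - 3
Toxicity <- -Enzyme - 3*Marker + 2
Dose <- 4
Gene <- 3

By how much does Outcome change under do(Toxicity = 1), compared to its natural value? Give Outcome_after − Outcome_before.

Intervening sets Toxicity = 1 and removes its equation (Toxicity <- -Enzyme - 3*Marker + 2).
Enzyme = -Dose - 2*Gene - 4  [with Dose=4, Gene=3]  = -14
Outcome = 3*Enzyme - 2*Toxicity - 2  [with Enzyme=-14, Toxicity=1]  = -46
Without intervention: Enzyme = -Dose - 2*Gene - 4  [with Dose=4, Gene=3]  = -14; Marker = min(Enzyme, Dose) - 3  [with Enzyme=-14, Dose=4]  = -17; Toxicity = -Enzyme - 3*Marker + 2  [with Enzyme=-14, Marker=-17]  = 67; Outcome = 3*Enzyme - 2*Toxicity - 2  [with Enzyme=-14, Toxicity=67]  = -178.
Change = -46 − (-178) = 132.

132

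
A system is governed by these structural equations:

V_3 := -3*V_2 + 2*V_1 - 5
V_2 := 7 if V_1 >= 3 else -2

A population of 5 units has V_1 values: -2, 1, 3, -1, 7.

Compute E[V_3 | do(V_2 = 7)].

Every unit gets V_2=7 under the intervention. V_3 values become -30, -24, -20, -28, -12; E[V_3|do(V_2=7)] = -22.8.

-22.8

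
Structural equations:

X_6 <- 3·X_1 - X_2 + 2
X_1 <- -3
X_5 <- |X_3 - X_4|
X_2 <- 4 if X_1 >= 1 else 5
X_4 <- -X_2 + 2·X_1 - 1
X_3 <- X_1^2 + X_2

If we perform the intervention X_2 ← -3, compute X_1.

Under do(X_2=-3), the mechanism X_2 <- 4 if X_1 >= 1 else 5 is discarded; X_2 is fixed at -3.
X_1 is not downstream of the intervention, so its value is determined by the original equations.

-3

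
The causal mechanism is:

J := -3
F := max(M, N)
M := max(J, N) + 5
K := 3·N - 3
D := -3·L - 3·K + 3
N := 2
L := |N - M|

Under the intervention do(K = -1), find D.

-9

Under do(K=-1), the mechanism K := 3·N - 3 is discarded; K is fixed at -1.
M = max(J, N) + 5  [with J=-3, N=2]  = 7
L = |N - M|  [with N=2, M=7]  = 5
D = -3·L - 3·K + 3  [with L=5, K=-1]  = -9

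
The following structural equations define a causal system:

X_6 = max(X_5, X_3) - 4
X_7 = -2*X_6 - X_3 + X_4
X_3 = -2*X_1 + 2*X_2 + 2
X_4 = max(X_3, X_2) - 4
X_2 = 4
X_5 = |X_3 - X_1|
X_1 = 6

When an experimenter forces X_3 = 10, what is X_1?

6

Under do(X_3=10), the mechanism X_3 = -2*X_1 + 2*X_2 + 2 is discarded; X_3 is fixed at 10.
X_1 is not downstream of the intervention, so its value is determined by the original equations.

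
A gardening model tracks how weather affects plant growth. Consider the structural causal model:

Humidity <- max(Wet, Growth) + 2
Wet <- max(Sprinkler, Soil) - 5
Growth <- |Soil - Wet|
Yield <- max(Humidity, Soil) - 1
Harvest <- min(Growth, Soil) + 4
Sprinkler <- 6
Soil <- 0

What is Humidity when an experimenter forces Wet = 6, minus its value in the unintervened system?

do(Wet=6) replaces the equation Wet <- max(Sprinkler, Soil) - 5 with the constant Wet = 6.
Growth = |Soil - Wet|  [with Soil=0, Wet=6]  = 6
Humidity = max(Wet, Growth) + 2  [with Wet=6, Growth=6]  = 8
Without intervention: Wet = max(Sprinkler, Soil) - 5  [with Sprinkler=6, Soil=0]  = 1; Growth = |Soil - Wet|  [with Soil=0, Wet=1]  = 1; Humidity = max(Wet, Growth) + 2  [with Wet=1, Growth=1]  = 3.
Change = 8 − 3 = 5.

5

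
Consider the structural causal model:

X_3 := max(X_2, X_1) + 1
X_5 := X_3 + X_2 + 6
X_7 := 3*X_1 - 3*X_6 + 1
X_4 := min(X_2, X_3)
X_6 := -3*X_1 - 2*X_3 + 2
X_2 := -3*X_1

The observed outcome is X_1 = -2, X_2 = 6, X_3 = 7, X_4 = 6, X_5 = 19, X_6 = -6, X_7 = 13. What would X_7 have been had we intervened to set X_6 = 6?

-23

Intervening sets X_6 = 6 and removes its equation (X_6 := -3*X_1 - 2*X_3 + 2).
X_7 = 3*X_1 - 3*X_6 + 1  [with X_1=-2, X_6=6]  = -23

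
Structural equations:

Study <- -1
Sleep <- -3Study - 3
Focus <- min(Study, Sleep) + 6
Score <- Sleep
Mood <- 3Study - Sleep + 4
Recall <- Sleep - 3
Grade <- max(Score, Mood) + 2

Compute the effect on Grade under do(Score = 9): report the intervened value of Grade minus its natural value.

The intervention breaks the incoming arrows to Score: Score <- Sleep no longer applies, and Score = 9.
Sleep = -3Study - 3  [with Study=-1]  = 0
Mood = 3Study - Sleep + 4  [with Study=-1, Sleep=0]  = 1
Grade = max(Score, Mood) + 2  [with Score=9, Mood=1]  = 11
Without intervention: Sleep = -3Study - 3  [with Study=-1]  = 0; Score = Sleep  [with Sleep=0]  = 0; Mood = 3Study - Sleep + 4  [with Study=-1, Sleep=0]  = 1; Grade = max(Score, Mood) + 2  [with Score=0, Mood=1]  = 3.
Change = 11 − 3 = 8.

8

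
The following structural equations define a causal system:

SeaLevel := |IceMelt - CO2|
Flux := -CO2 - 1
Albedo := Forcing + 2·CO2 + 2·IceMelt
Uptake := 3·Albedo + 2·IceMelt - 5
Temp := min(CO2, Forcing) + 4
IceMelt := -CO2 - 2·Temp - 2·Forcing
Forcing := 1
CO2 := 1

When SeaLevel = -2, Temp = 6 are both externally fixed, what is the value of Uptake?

Setting SeaLevel = -2, Temp = 6 by intervention discards those variables' equations.
IceMelt = -CO2 - 2·Temp - 2·Forcing  [with CO2=1, Temp=6, Forcing=1]  = -15
Albedo = Forcing + 2·CO2 + 2·IceMelt  [with Forcing=1, CO2=1, IceMelt=-15]  = -27
Uptake = 3·Albedo + 2·IceMelt - 5  [with Albedo=-27, IceMelt=-15]  = -116

-116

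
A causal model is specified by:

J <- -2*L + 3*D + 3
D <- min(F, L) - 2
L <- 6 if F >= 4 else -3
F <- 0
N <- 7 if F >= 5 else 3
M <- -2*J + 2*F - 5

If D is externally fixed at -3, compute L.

-3

Under do(D=-3), the mechanism D <- min(F, L) - 2 is discarded; D is fixed at -3.
Since L is not a descendant of the intervened variable, it is unaffected.
L = 6 if F >= 4 else -3  [with F=0]  = -3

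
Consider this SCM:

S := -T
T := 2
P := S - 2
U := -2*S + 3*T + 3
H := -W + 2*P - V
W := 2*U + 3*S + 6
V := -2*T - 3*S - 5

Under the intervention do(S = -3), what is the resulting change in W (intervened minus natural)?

Under do(S=-3), the mechanism S := -T is discarded; S is fixed at -3.
U = -2*S + 3*T + 3  [with S=-3, T=2]  = 15
W = 2*U + 3*S + 6  [with U=15, S=-3]  = 27
Without intervention: S = -T  [with T=2]  = -2; U = -2*S + 3*T + 3  [with S=-2, T=2]  = 13; W = 2*U + 3*S + 6  [with U=13, S=-2]  = 26.
Change = 27 − 26 = 1.

1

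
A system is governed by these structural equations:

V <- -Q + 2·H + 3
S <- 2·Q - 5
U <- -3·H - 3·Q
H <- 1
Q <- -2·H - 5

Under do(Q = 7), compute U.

-24

do(Q=7) replaces the equation Q <- -2·H - 5 with the constant Q = 7.
U = -3·H - 3·Q  [with H=1, Q=7]  = -24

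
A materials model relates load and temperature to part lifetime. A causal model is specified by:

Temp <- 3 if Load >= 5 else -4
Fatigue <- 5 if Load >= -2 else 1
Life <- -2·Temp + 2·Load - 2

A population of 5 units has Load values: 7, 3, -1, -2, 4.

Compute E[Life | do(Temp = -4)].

10.4

The intervention sets Temp=-4 in all 5 units regardless of Load. Recomputing Life per unit gives 20, 12, 4, 2, 14; average 10.4.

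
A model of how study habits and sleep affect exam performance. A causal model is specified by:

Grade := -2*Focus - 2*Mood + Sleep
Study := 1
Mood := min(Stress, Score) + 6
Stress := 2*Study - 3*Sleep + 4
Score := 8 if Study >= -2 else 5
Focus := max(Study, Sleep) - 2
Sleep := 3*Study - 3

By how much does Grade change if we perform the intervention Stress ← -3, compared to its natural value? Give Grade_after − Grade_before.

The intervention breaks the incoming arrows to Stress: Stress := 2*Study - 3*Sleep + 4 no longer applies, and Stress = -3.
Sleep = 3*Study - 3  [with Study=1]  = 0
Focus = max(Study, Sleep) - 2  [with Study=1, Sleep=0]  = -1
Score = 8 if Study >= -2 else 5  [with Study=1]  = 8
Mood = min(Stress, Score) + 6  [with Stress=-3, Score=8]  = 3
Grade = -2*Focus - 2*Mood + Sleep  [with Focus=-1, Mood=3, Sleep=0]  = -4
Without intervention: Sleep = 3*Study - 3  [with Study=1]  = 0; Stress = 2*Study - 3*Sleep + 4  [with Study=1, Sleep=0]  = 6; Focus = max(Study, Sleep) - 2  [with Study=1, Sleep=0]  = -1; Score = 8 if Study >= -2 else 5  [with Study=1]  = 8; Mood = min(Stress, Score) + 6  [with Stress=6, Score=8]  = 12; Grade = -2*Focus - 2*Mood + Sleep  [with Focus=-1, Mood=12, Sleep=0]  = -22.
Change = -4 − (-22) = 18.

18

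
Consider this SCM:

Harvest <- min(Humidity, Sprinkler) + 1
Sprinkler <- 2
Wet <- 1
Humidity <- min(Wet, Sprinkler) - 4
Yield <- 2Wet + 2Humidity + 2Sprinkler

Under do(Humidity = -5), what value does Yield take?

The intervention breaks the incoming arrows to Humidity: Humidity <- min(Wet, Sprinkler) - 4 no longer applies, and Humidity = -5.
Yield = 2Wet + 2Humidity + 2Sprinkler  [with Wet=1, Humidity=-5, Sprinkler=2]  = -4

-4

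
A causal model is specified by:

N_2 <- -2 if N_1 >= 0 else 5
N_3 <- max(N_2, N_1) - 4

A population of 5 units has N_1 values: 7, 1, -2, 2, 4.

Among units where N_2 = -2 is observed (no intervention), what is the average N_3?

-0.5

Conditioning on N_2=-2 selects the 4 unit(s) with N_1 ∈ {7, 1, 2, 4}. Their N_3 values: 3, -3, -2, 0. Mean = -0.5.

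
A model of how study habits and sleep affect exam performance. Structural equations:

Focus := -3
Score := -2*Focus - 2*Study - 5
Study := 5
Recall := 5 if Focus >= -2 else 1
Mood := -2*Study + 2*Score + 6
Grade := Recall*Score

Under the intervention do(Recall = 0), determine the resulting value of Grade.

0

The intervention breaks the incoming arrows to Recall: Recall := 5 if Focus >= -2 else 1 no longer applies, and Recall = 0.
Score = -2*Focus - 2*Study - 5  [with Focus=-3, Study=5]  = -9
Grade = Recall*Score  [with Recall=0, Score=-9]  = 0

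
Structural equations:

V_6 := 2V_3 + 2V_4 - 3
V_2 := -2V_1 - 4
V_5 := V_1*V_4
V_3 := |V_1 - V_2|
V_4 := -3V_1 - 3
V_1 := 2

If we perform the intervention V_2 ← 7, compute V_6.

Under do(V_2=7), the mechanism V_2 := -2V_1 - 4 is discarded; V_2 is fixed at 7.
V_3 = |V_1 - V_2|  [with V_1=2, V_2=7]  = 5
V_4 = -3V_1 - 3  [with V_1=2]  = -9
V_6 = 2V_3 + 2V_4 - 3  [with V_3=5, V_4=-9]  = -11

-11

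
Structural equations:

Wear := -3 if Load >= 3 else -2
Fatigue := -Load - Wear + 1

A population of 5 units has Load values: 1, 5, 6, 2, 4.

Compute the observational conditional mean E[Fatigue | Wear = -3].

-1

Observing Wear=-3 restricts to units where Wear's equation naturally yields -3: Load ∈ {5, 6, 4}. In that subpopulation Fatigue = -1, -2, 0, mean -1.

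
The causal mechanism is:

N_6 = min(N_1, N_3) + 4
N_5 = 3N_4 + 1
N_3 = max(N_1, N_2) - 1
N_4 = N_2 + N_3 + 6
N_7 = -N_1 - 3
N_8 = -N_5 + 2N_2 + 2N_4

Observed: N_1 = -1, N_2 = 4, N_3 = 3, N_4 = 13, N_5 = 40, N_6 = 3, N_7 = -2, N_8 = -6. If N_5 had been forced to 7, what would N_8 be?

do(N_5=7) replaces the equation N_5 = 3N_4 + 1 with the constant N_5 = 7.
N_3 = max(N_1, N_2) - 1  [with N_1=-1, N_2=4]  = 3
N_4 = N_2 + N_3 + 6  [with N_2=4, N_3=3]  = 13
N_8 = -N_5 + 2N_2 + 2N_4  [with N_5=7, N_2=4, N_4=13]  = 27

27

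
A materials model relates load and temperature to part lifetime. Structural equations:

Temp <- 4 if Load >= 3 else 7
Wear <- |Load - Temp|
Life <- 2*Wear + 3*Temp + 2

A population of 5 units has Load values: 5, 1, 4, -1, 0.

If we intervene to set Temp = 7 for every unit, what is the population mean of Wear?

5.2

The intervention sets Temp=7 in all 5 units regardless of Load. Recomputing Wear per unit gives 2, 6, 3, 8, 7; average 5.2.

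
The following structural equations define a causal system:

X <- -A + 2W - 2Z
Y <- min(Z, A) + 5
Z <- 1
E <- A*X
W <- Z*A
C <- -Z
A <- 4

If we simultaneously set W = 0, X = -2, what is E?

Under do(W = 0, X = -2), each intervened variable's structural equation is replaced by its fixed value.
E = A*X  [with A=4, X=-2]  = -8

-8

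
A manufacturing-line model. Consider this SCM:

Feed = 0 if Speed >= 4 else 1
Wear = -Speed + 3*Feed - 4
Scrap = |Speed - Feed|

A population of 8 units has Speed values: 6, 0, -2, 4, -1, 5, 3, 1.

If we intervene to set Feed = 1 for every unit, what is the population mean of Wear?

Under do(Feed=1), Feed's equation is replaced by Feed=1 for every unit. Per-unit Wear: -7, -1, 1, -5, 0, -6, -4, -2. Mean = -3.

-3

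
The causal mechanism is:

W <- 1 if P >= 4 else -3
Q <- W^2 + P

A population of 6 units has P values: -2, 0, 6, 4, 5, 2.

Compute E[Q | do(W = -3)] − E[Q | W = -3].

2.5

Every unit gets W=-3 under the intervention. Q values become 7, 9, 15, 13, 14, 11; E[Q|do(W=-3)] = 11.5.
E[Q|W=-3] averages over only the 3 units with W=-3 (P = -2, 0, 2): Q = 7, 9, 11, mean 9.
Difference = 11.5 − 9 = 2.5.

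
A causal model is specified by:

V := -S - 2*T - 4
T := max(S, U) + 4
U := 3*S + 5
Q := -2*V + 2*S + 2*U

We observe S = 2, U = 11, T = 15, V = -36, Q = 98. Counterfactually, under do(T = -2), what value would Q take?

30

do(T=-2) replaces the equation T := max(S, U) + 4 with the constant T = -2.
U = 3*S + 5  [with S=2]  = 11
V = -S - 2*T - 4  [with S=2, T=-2]  = -2
Q = -2*V + 2*S + 2*U  [with V=-2, S=2, U=11]  = 30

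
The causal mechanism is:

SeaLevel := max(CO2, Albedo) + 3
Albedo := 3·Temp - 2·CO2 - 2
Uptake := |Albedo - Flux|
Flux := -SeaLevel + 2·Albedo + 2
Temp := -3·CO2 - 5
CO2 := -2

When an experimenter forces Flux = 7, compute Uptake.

2

The intervention breaks the incoming arrows to Flux: Flux := -SeaLevel + 2·Albedo + 2 no longer applies, and Flux = 7.
Temp = -3·CO2 - 5  [with CO2=-2]  = 1
Albedo = 3·Temp - 2·CO2 - 2  [with Temp=1, CO2=-2]  = 5
Uptake = |Albedo - Flux|  [with Albedo=5, Flux=7]  = 2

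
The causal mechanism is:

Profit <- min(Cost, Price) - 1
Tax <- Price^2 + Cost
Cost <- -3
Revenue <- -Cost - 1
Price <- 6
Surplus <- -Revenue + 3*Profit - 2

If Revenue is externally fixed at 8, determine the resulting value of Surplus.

-22

The intervention breaks the incoming arrows to Revenue: Revenue <- -Cost - 1 no longer applies, and Revenue = 8.
Profit = min(Cost, Price) - 1  [with Cost=-3, Price=6]  = -4
Surplus = -Revenue + 3*Profit - 2  [with Revenue=8, Profit=-4]  = -22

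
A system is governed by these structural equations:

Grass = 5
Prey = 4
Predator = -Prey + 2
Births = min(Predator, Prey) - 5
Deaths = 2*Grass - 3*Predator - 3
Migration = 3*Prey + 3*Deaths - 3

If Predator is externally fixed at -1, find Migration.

39

The intervention breaks the incoming arrows to Predator: Predator = -Prey + 2 no longer applies, and Predator = -1.
Deaths = 2*Grass - 3*Predator - 3  [with Grass=5, Predator=-1]  = 10
Migration = 3*Prey + 3*Deaths - 3  [with Prey=4, Deaths=10]  = 39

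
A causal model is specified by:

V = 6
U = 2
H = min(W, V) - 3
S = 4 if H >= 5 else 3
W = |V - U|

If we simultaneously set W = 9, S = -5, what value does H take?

3

The joint intervention fixes W = 9, S = -5, removing each variable's own equation.
H = min(W, V) - 3  [with W=9, V=6]  = 3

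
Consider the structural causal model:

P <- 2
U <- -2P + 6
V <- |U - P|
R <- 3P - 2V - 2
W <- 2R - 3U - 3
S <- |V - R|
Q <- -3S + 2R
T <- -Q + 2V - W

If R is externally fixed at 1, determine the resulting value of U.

2

The intervention breaks the incoming arrows to R: R <- 3P - 2V - 2 no longer applies, and R = 1.
Since U is not a descendant of the intervened variable, it is unaffected.
U = -2P + 6  [with P=2]  = 2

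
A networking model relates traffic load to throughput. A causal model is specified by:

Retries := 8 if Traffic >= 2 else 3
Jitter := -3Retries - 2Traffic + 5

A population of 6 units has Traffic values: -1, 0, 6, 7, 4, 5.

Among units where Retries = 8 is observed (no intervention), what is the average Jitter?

-30

E[Jitter|Retries=8] averages over only the 4 units with Retries=8 (Traffic = 6, 7, 4, 5): Jitter = -31, -33, -27, -29, mean -30.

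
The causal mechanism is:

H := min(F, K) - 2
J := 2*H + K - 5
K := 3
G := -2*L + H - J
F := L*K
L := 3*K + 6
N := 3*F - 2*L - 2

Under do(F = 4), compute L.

15

Under do(F=4), the mechanism F := L*K is discarded; F is fixed at 4.
Since L is not a descendant of the intervened variable, it is unaffected.
L = 3*K + 6  [with K=3]  = 15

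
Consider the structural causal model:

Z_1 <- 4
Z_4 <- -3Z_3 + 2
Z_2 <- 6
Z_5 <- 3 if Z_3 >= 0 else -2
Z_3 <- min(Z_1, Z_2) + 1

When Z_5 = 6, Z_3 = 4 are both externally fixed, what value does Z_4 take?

-10

Under do(Z_5 = 6, Z_3 = 4), each intervened variable's structural equation is replaced by its fixed value.
Z_4 = -3Z_3 + 2  [with Z_3=4]  = -10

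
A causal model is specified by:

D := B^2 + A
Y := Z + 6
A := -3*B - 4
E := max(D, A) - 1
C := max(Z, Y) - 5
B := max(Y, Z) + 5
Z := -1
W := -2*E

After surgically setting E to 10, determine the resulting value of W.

-20

do(E=10) replaces the equation E := max(D, A) - 1 with the constant E = 10.
W = -2*E  [with E=10]  = -20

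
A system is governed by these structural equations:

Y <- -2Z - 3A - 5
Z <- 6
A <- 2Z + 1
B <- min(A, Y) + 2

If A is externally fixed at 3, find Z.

Under do(A=3), the mechanism A <- 2Z + 1 is discarded; A is fixed at 3.
Z is not downstream of the intervention, so its value is determined by the original equations.

6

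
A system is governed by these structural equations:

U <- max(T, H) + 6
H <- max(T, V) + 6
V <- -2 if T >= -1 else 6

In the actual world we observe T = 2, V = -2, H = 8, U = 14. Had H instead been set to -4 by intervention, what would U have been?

The intervention breaks the incoming arrows to H: H <- max(T, V) + 6 no longer applies, and H = -4.
U = max(T, H) + 6  [with T=2, H=-4]  = 8

8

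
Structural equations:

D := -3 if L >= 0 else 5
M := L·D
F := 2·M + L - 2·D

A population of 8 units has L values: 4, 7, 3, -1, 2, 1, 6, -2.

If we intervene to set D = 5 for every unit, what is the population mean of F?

17.5

Every unit gets D=5 under the intervention. F values become 34, 67, 23, -21, 12, 1, 56, -32; E[F|do(D=5)] = 17.5.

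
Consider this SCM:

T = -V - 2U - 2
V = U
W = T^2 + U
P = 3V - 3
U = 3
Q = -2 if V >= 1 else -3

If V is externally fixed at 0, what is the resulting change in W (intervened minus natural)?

-57

Under do(V=0), the mechanism V = U is discarded; V is fixed at 0.
T = -V - 2U - 2  [with V=0, U=3]  = -8
W = T^2 + U  [with T=-8, U=3]  = 67
Without intervention: V = U  [with U=3]  = 3; T = -V - 2U - 2  [with V=3, U=3]  = -11; W = T^2 + U  [with T=-11, U=3]  = 124.
Change = 67 − 124 = -57.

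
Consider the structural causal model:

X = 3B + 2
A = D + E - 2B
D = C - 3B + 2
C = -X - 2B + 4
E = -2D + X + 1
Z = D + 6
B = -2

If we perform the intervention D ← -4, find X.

-4

The intervention breaks the incoming arrows to D: D = C - 3B + 2 no longer applies, and D = -4.
Since X is not a descendant of the intervened variable, it is unaffected.
X = 3B + 2  [with B=-2]  = -4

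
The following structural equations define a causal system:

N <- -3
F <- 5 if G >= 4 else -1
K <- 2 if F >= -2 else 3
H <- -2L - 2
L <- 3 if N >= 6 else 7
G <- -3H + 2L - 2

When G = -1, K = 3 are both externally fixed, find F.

-1

Setting G = -1, K = 3 by intervention discards those variables' equations.
F = 5 if G >= 4 else -1  [with G=-1]  = -1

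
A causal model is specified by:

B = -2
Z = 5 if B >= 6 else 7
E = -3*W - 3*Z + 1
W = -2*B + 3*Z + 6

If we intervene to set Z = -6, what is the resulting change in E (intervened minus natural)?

Under do(Z=-6), the mechanism Z = 5 if B >= 6 else 7 is discarded; Z is fixed at -6.
W = -2*B + 3*Z + 6  [with B=-2, Z=-6]  = -8
E = -3*W - 3*Z + 1  [with W=-8, Z=-6]  = 43
Without intervention: Z = 5 if B >= 6 else 7  [with B=-2]  = 7; W = -2*B + 3*Z + 6  [with B=-2, Z=7]  = 31; E = -3*W - 3*Z + 1  [with W=31, Z=7]  = -113.
Change = 43 − (-113) = 156.

156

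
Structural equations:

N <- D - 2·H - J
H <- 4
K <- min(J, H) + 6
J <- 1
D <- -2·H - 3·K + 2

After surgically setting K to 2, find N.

-21

do(K=2) replaces the equation K <- min(J, H) + 6 with the constant K = 2.
D = -2·H - 3·K + 2  [with H=4, K=2]  = -12
N = D - 2·H - J  [with D=-12, H=4, J=1]  = -21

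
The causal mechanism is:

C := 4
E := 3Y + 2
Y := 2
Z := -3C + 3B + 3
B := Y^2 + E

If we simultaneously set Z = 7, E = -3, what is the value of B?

1

Under do(Z = 7, E = -3), each intervened variable's structural equation is replaced by its fixed value.
B = Y^2 + E  [with Y=2, E=-3]  = 1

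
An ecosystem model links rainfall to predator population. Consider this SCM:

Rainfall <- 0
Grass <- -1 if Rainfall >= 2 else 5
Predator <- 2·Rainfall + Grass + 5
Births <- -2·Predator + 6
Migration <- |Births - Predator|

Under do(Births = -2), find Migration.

Intervening sets Births = -2 and removes its equation (Births <- -2·Predator + 6).
Grass = -1 if Rainfall >= 2 else 5  [with Rainfall=0]  = 5
Predator = 2·Rainfall + Grass + 5  [with Rainfall=0, Grass=5]  = 10
Migration = |Births - Predator|  [with Births=-2, Predator=10]  = 12

12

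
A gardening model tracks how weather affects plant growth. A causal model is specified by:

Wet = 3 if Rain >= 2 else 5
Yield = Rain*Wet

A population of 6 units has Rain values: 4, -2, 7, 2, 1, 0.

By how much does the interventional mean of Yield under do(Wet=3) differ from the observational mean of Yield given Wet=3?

The intervention sets Wet=3 in all 6 units regardless of Rain. Recomputing Yield per unit gives 12, -6, 21, 6, 3, 0; average 6.
Conditioning on Wet=3 selects the 3 unit(s) with Rain ∈ {4, 7, 2}. Their Yield values: 12, 21, 6. Mean = 13.
Difference = 6 − 13 = -7.

-7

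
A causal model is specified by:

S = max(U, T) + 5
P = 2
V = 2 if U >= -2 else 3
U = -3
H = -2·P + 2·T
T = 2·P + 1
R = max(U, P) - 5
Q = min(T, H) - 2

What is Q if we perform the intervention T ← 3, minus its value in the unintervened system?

The intervention breaks the incoming arrows to T: T = 2·P + 1 no longer applies, and T = 3.
H = -2·P + 2·T  [with P=2, T=3]  = 2
Q = min(T, H) - 2  [with T=3, H=2]  = 0
Without intervention: T = 2·P + 1  [with P=2]  = 5; H = -2·P + 2·T  [with P=2, T=5]  = 6; Q = min(T, H) - 2  [with T=5, H=6]  = 3.
Change = 0 − 3 = -3.

-3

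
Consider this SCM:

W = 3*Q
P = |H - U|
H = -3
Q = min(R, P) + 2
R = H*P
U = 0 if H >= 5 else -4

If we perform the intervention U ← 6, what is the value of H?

Under do(U=6), the mechanism U = 0 if H >= 5 else -4 is discarded; U is fixed at 6.
H is not downstream of the intervention, so its value is determined by the original equations.

-3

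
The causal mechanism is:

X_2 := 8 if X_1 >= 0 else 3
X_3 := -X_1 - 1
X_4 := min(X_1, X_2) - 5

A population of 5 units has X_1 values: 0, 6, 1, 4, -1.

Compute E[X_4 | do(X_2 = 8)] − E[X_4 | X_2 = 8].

-0.75

Under do(X_2=8), X_2's equation is replaced by X_2=8 for every unit. Per-unit X_4: -5, 1, -4, -1, -6. Mean = -3.
Conditioning on X_2=8 selects the 4 unit(s) with X_1 ∈ {0, 6, 1, 4}. Their X_4 values: -5, 1, -4, -1. Mean = -2.25.
Difference = -3 − (-2.25) = -0.75.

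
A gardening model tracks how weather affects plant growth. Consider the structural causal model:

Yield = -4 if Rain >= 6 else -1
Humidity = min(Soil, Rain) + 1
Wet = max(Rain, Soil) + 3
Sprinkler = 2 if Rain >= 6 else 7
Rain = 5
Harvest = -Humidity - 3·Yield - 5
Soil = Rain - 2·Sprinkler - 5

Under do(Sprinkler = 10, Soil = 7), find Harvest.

-8

Under do(Sprinkler = 10, Soil = 7), each intervened variable's structural equation is replaced by its fixed value.
Humidity = min(Soil, Rain) + 1  [with Soil=7, Rain=5]  = 6
Yield = -4 if Rain >= 6 else -1  [with Rain=5]  = -1
Harvest = -Humidity - 3·Yield - 5  [with Humidity=6, Yield=-1]  = -8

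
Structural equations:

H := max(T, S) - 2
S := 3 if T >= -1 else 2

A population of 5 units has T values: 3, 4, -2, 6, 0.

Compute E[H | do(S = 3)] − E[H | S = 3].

-0.2

Every unit gets S=3 under the intervention. H values become 1, 2, 1, 4, 1; E[H|do(S=3)] = 1.8.
E[H|S=3] averages over only the 4 units with S=3 (T = 3, 4, 6, 0): H = 1, 2, 4, 1, mean 2.
Difference = 1.8 − 2 = -0.2.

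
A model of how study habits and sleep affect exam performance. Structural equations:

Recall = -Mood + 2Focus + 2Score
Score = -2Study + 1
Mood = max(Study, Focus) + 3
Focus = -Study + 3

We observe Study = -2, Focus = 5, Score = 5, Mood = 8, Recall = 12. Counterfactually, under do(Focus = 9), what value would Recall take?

do(Focus=9) replaces the equation Focus = -Study + 3 with the constant Focus = 9.
Score = -2Study + 1  [with Study=-2]  = 5
Mood = max(Study, Focus) + 3  [with Study=-2, Focus=9]  = 12
Recall = -Mood + 2Focus + 2Score  [with Mood=12, Focus=9, Score=5]  = 16

16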